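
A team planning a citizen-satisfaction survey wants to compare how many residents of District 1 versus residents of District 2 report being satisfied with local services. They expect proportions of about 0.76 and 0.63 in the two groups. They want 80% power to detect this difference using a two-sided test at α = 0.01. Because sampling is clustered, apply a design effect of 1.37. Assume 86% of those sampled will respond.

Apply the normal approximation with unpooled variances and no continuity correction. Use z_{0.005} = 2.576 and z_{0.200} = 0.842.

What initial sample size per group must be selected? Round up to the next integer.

n = (z_{α/2} + z_β)² · [p₁(1−p₁) + p₂(1−p₂)] / (p₁ − p₂)²
  = (2.576 + 0.842)² · (0.76·0.24 + 0.63·0.37) / (0.13)²
  = (3.418)² · (0.1824 + 0.2331) / 0.0169
  = 11.6827 · 0.4155 / 0.0169
  = 287.23
Design effect: 1.37 × 287.23 = 393.50.
Adjust for 86% response: 393.50 / 0.86 = 457.56.
Round up → n = 458 per group.

n = 458 per group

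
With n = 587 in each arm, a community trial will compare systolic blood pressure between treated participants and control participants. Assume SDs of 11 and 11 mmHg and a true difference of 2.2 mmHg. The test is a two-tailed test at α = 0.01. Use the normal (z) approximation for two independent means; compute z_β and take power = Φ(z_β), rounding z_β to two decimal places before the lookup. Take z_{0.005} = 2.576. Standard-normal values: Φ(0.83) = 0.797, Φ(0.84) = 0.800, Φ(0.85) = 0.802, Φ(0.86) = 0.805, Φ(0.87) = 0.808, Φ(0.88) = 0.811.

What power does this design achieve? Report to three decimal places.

z_β = δ·√(n/(σ₁²+σ₂²)) − z_{α/2}
    = 2.2 · √(587/242) − 2.576
    = 2.2 · 1.55744 − 2.576
    = 3.4264 − 2.576 = 0.8504 → 0.85
Power = Φ(0.85) = 0.802.

Power ≈ 0.802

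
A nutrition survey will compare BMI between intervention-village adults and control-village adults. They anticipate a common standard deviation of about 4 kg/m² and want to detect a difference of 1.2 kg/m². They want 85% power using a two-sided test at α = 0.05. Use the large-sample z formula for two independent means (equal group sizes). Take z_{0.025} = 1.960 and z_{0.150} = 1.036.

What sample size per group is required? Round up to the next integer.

n = (z_{α/2} + z_β)² · (σ₁² + σ₂²) / δ²
  = (1.960 + 1.036)² · (2·4² = 32) / 1.2²
  = 8.9760 · 32 / 1.44
  = 199.47
Round up → n = 200 per group.

n = 200 per group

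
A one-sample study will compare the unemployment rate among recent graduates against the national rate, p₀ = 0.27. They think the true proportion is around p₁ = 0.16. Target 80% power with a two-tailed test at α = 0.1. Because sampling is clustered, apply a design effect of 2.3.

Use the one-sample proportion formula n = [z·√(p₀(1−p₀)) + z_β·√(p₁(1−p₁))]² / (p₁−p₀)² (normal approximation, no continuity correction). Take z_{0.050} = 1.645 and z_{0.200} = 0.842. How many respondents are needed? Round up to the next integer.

n = [z_{α/2}·√(p₀q₀) + z_β·√(p₁q₁)]² / (p₁ − p₀)²
  = [1.645·√(0.27·0.73) + 0.842·√(0.16·0.84)]² / (-0.11)²
  = [1.645·0.4440 + 0.842·0.3666]² / 0.0121
  = [1.0390]² / 0.0121
  = 89.22
Design effect: 2.3 × 89.22 = 205.20.
Round up → n = 206.

n = 206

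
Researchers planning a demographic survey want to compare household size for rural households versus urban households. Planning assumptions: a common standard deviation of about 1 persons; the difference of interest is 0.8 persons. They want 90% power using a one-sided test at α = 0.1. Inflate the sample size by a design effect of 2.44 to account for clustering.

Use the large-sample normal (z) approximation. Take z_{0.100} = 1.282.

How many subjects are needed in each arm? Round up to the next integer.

n = (z_α + z_β)² · (σ₁² + σ₂²) / δ²
  = (1.282 + 1.282)² · (2·1² = 2) / 0.8²
  = 6.5741 · 2 / 0.64
  = 20.54
Design effect: 2.44 × 20.54 = 50.13.
Round up → n = 51 per group.

n = 51 per group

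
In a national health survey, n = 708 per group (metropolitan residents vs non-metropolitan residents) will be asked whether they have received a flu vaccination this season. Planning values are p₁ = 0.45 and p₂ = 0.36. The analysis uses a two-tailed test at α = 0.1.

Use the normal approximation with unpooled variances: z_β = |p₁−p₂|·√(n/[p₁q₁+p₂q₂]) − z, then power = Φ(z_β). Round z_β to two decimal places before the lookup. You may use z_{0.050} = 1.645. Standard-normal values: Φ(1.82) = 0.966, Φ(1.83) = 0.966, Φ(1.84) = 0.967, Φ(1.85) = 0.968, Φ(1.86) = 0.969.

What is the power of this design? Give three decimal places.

z_β = |p₁−p₂|·√(n/[p₁q₁+p₂q₂]) − z_{α/2}
    = 0.09 · √(708/0.4779) − 1.645
    = 0.09 · 38.4900 − 1.645
    = 3.4641 − 1.645 = 1.8191 → 1.82
Power = Φ(1.82) = 0.966.

Power ≈ 0.966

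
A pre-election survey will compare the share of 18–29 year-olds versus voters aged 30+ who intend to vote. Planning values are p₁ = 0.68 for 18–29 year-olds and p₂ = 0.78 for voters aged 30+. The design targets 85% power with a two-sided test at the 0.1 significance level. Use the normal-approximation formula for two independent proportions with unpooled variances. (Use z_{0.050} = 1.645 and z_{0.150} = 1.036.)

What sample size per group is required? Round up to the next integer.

n = 280 per group

n = (z_{α/2} + z_β)² · [p₁(1−p₁) + p₂(1−p₂)] / (p₁ − p₂)²
  = (1.645 + 1.036)² · (0.68·0.32 + 0.78·0.22) / (-0.10)²
  = (2.681)² · (0.2176 + 0.1716) / 0.0100
  = 7.1878 · 0.3892 / 0.0100
  = 279.75
Round up → n = 280 per group.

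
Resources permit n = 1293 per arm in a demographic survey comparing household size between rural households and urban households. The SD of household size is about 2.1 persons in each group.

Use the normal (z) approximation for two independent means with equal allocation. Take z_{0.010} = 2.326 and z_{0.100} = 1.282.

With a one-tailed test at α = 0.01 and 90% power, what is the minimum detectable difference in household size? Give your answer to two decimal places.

δ = (z_α + z_β) · √((σ₁²+σ₂²)/n)
  = (2.326 + 1.282) · √(8.82/1293)
  = 3.608 · √0.00682
  = 3.608 · 0.0826
  = 0.2980

Minimum detectable difference ≈ 0.30 persons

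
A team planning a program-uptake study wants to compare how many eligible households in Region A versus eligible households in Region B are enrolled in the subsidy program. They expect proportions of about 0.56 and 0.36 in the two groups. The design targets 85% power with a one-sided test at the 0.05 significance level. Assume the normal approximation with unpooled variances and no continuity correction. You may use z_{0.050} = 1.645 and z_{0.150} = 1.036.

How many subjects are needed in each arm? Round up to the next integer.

n = (z_α + z_β)² · [p₁(1−p₁) + p₂(1−p₂)] / (p₁ − p₂)²
  = (1.645 + 1.036)² · (0.56·0.44 + 0.36·0.64) / (0.20)²
  = (2.681)² · (0.2464 + 0.2304) / 0.0400
  = 7.1878 · 0.4768 / 0.0400
  = 85.68
Round up → n = 86 per group.

n = 86 per group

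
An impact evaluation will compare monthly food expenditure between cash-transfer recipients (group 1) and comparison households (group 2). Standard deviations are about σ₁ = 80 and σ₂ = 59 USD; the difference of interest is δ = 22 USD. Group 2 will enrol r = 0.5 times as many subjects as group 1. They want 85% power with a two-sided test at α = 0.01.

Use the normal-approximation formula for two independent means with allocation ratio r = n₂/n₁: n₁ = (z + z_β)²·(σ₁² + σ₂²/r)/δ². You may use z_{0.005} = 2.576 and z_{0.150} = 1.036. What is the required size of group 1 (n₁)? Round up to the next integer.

n₁ = (z_{α/2} + z_β)² · (σ₁² + σ₂²/r) / δ²
   = (2.576 + 1.036)² · (80² + 59²/0.5) / 22²
   = 13.0465 · (6400 + 6962) / 484
   = 13.0465 · 13362 / 484
   = 360.18
Round up → n₁ = 361; n₂ = r·n₁ = 0.5 × 361 = 181.

n₁ = 361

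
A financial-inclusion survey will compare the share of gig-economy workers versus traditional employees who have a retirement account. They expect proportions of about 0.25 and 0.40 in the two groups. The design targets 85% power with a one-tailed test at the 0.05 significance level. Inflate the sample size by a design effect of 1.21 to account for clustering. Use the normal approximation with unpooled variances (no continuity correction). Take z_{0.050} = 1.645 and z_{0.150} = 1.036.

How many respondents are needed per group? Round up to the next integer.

n = (z_α + z_β)² · [p₁(1−p₁) + p₂(1−p₂)] / (p₁ − p₂)²
  = (1.645 + 1.036)² · (0.25·0.75 + 0.40·0.60) / (-0.15)²
  = (2.681)² · (0.1875 + 0.2400) / 0.0225
  = 7.1878 · 0.4275 / 0.0225
  = 136.57
Design effect: 1.21 × 136.57 = 165.25.
Round up → n = 166 per group.

n = 166 per group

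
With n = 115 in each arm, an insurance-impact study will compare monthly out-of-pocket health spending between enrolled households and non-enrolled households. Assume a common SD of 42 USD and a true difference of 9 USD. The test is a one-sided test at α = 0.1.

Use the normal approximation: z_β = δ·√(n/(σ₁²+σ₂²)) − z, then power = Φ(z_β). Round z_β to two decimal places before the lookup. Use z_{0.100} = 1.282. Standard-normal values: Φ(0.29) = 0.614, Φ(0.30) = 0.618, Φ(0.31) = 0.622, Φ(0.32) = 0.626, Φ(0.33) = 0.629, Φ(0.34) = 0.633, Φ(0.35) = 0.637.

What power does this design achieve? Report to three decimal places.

Power ≈ 0.633

z_β = δ·√(n/(σ₁²+σ₂²)) − z_α
    = 9 · √(115/3528) − 1.282
    = 9 · 0.18054 − 1.282
    = 1.6249 − 1.282 = 0.3429 → 0.34
Power = Φ(0.34) = 0.633.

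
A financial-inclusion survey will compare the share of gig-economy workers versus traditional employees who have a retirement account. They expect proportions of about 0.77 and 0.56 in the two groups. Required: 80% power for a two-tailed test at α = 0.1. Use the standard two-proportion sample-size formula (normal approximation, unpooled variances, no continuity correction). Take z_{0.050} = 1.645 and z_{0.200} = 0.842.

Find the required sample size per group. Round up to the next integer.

n = 60 per group

n = (z_{α/2} + z_β)² · [p₁(1−p₁) + p₂(1−p₂)] / (p₁ − p₂)²
  = (1.645 + 0.842)² · (0.77·0.23 + 0.56·0.44) / (0.21)²
  = (2.487)² · (0.1771 + 0.2464) / 0.0441
  = 6.1852 · 0.4235 / 0.0441
  = 59.40
Round up → n = 60 per group.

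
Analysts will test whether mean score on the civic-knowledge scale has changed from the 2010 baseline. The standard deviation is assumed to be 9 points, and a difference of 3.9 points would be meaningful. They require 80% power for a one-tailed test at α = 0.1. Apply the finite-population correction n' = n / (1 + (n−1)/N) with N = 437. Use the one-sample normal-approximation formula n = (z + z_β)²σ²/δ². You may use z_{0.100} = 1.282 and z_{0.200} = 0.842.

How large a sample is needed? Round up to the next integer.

n = 23

n = (z_α + z_β)² · σ² / δ²
  = (1.282 + 0.842)² · 9² / 3.9²
  = 4.5114 · 81 / 15.21
  = 24.03
Finite-population correction (N = 437): 24.03 / (1 + (24.03 − 1)/437) = 22.82.
Round up → n = 23.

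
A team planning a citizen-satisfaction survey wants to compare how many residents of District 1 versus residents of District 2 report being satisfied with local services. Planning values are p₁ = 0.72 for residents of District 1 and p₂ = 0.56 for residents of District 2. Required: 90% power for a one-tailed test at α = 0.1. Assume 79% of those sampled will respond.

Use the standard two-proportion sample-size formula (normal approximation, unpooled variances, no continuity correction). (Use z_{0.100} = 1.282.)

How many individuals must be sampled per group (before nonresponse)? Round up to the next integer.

n = 146 per group

n = (z_α + z_β)² · [p₁(1−p₁) + p₂(1−p₂)] / (p₁ − p₂)²
  = (1.282 + 1.282)² · (0.72·0.28 + 0.56·0.44) / (0.16)²
  = (2.564)² · (0.2016 + 0.2464) / 0.0256
  = 6.5741 · 0.4480 / 0.0256
  = 115.05
Adjust for 79% response: 115.05 / 0.79 = 145.63.
Round up → n = 146 per group.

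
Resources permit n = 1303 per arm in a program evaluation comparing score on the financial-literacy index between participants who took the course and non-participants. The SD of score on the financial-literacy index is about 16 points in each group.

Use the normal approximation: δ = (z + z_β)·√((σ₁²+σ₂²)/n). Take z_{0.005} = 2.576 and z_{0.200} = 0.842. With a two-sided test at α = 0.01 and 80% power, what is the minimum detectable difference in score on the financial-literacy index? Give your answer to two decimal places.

δ = (z_{α/2} + z_β) · √((σ₁²+σ₂²)/n)
  = (2.576 + 0.842) · √(512/1303)
  = 3.418 · √0.39294
  = 3.418 · 0.6268
  = 2.1426

Minimum detectable difference ≈ 2.14 points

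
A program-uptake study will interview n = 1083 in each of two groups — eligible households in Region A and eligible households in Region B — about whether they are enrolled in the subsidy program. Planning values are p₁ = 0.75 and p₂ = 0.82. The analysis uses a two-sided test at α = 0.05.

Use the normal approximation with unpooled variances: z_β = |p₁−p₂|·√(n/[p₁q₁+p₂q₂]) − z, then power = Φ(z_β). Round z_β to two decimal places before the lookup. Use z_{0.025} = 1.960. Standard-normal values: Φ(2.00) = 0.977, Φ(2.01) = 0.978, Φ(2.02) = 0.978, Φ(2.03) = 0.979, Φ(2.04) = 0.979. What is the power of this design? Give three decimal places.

Power ≈ 0.978

z_β = |p₁−p₂|·√(n/[p₁q₁+p₂q₂]) − z_{α/2}
    = 0.07 · √(1083/0.3351) − 1.960
    = 0.07 · 56.8495 − 1.960
    = 3.9795 − 1.960 = 2.0195 → 2.02
Power = Φ(2.02) = 0.978.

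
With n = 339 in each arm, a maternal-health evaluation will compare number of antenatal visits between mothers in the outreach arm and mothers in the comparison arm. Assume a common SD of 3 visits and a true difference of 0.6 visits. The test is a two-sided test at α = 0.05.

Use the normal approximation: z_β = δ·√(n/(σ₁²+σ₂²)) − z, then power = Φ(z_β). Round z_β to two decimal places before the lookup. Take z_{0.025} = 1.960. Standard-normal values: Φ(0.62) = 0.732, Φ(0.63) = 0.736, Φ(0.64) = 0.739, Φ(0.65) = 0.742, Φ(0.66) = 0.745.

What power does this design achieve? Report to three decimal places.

Power ≈ 0.739

z_β = δ·√(n/(σ₁²+σ₂²)) − z_{α/2}
    = 0.6 · √(339/18) − 1.960
    = 0.6 · 4.33974 − 1.960
    = 2.6038 − 1.960 = 0.6438 → 0.64
Power = Φ(0.64) = 0.739.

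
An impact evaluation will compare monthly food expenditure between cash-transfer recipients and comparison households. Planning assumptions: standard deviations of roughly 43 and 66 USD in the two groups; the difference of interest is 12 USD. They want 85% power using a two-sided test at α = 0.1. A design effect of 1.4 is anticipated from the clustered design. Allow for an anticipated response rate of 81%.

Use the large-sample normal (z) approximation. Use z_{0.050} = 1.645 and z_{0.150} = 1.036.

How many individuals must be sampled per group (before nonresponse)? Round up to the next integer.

n = (z_{α/2} + z_β)² · (σ₁² + σ₂²) / δ²
  = (1.645 + 1.036)² · (43² + 66² = 6205) / 12²
  = 7.1878 · 6205 / 144
  = 309.72
Design effect: 1.4 × 309.72 = 433.61.
Adjust for 81% response: 433.61 / 0.81 = 535.32.
Round up → n = 536 per group.

n = 536 per group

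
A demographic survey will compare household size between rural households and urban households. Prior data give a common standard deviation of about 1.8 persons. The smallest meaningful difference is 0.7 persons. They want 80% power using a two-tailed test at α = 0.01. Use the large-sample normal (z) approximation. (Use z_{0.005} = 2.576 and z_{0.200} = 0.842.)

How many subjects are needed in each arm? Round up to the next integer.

n = (z_{α/2} + z_β)² · (σ₁² + σ₂²) / δ²
  = (2.576 + 0.842)² · (2·1.8² = 6.48) / 0.7²
  = 11.6827 · 6.48 / 0.49
  = 154.50
Round up → n = 155 per group.

n = 155 per group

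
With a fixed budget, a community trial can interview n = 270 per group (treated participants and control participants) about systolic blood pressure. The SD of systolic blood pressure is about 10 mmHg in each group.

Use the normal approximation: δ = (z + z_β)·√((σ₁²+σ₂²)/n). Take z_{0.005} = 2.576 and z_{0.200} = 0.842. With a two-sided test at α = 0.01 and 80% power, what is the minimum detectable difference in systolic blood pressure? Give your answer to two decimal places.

δ = (z_{α/2} + z_β) · √((σ₁²+σ₂²)/n)
  = (2.576 + 0.842) · √(200/270)
  = 3.418 · √0.74074
  = 3.418 · 0.8607
  = 2.9417

Minimum detectable difference ≈ 2.94 mmHg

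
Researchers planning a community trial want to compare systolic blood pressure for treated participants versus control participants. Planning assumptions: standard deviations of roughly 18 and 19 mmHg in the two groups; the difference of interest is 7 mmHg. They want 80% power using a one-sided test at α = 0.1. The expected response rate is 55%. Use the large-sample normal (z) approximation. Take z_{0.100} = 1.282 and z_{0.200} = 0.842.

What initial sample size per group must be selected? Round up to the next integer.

n = 115 per group

n = (z_α + z_β)² · (σ₁² + σ₂²) / δ²
  = (1.282 + 0.842)² · (18² + 19² = 685) / 7²
  = 4.5114 · 685 / 49
  = 63.07
Adjust for 55% response: 63.07 / 0.55 = 114.67.
Round up → n = 115 per group.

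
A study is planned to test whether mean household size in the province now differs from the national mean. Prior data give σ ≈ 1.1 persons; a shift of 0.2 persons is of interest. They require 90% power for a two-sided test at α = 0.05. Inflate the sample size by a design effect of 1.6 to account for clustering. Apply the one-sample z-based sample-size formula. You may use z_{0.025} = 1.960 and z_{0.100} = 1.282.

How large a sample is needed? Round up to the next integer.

n = 509

n = (z_{α/2} + z_β)² · σ² / δ²
  = (1.960 + 1.282)² · 1.1² / 0.2²
  = 10.5106 · 1.21 / 0.04
  = 317.94
Design effect: 1.6 × 317.94 = 508.71.
Round up → n = 509.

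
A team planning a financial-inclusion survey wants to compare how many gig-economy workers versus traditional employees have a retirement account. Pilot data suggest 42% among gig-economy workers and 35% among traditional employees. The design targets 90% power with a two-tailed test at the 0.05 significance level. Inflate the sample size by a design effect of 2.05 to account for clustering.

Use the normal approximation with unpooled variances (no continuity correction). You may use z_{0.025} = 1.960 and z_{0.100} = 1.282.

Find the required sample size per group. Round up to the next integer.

n = (z_{α/2} + z_β)² · [p₁(1−p₁) + p₂(1−p₂)] / (p₁ − p₂)²
  = (1.960 + 1.282)² · (0.42·0.58 + 0.35·0.65) / (0.07)²
  = (3.242)² · (0.2436 + 0.2275) / 0.0049
  = 10.5106 · 0.4711 / 0.0049
  = 1010.52
Design effect: 2.05 × 1010.52 = 2071.56.
Round up → n = 2072 per group.

n = 2072 per group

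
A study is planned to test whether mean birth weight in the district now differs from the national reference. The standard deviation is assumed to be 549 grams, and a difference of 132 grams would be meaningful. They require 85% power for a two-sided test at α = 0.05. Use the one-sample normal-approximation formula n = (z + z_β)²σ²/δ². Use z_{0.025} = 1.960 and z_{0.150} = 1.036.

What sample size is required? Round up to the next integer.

n = 156

n = (z_{α/2} + z_β)² · σ² / δ²
  = (1.960 + 1.036)² · 549² / 132²
  = 8.9760 · 301401 / 17424
  = 155.27
Round up → n = 156.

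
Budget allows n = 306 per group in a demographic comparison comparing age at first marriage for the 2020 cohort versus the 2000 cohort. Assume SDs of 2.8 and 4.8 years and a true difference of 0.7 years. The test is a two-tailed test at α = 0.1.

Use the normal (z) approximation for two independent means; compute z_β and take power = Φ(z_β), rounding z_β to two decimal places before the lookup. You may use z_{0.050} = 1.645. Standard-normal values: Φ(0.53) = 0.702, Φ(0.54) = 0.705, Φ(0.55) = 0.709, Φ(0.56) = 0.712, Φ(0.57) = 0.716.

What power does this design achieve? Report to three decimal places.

Power ≈ 0.712

z_β = δ·√(n/(σ₁²+σ₂²)) − z_{α/2}
    = 0.7 · √(306/30.88) − 1.645
    = 0.7 · 3.14791 − 1.645
    = 2.2035 − 1.645 = 0.5585 → 0.56
Power = Φ(0.56) = 0.712.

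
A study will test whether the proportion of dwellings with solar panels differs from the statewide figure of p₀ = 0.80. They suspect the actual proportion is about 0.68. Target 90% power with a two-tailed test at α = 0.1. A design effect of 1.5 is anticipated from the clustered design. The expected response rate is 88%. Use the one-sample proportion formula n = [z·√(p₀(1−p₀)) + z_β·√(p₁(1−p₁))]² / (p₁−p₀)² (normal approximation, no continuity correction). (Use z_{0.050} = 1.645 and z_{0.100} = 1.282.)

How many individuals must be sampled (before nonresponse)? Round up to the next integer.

n = 187

n = [z_{α/2}·√(p₀q₀) + z_β·√(p₁q₁)]² / (p₁ − p₀)²
  = [1.645·√(0.80·0.20) + 1.282·√(0.68·0.32)]² / (-0.12)²
  = [1.645·0.4000 + 1.282·0.4665]² / 0.0144
  = [1.2560]² / 0.0144
  = 109.56
Design effect: 1.5 × 109.56 = 164.33.
Adjust for 88% response: 164.33 / 0.88 = 186.74.
Round up → n = 187.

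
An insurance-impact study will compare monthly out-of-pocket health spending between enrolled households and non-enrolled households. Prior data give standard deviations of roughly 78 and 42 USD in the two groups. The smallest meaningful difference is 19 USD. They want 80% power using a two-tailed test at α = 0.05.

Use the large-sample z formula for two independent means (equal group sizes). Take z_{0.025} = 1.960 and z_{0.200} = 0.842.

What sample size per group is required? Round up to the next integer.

n = (z_{α/2} + z_β)² · (σ₁² + σ₂²) / δ²
  = (1.960 + 0.842)² · (78² + 42² = 7848) / 19²
  = 7.8512 · 7848 / 361
  = 170.68
Round up → n = 171 per group.

n = 171 per group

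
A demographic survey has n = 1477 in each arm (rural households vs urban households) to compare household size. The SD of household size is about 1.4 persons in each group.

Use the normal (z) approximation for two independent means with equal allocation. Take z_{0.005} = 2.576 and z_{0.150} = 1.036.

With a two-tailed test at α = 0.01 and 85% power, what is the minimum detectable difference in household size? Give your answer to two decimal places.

δ = (z_{α/2} + z_β) · √((σ₁²+σ₂²)/n)
  = (2.576 + 1.036) · √(3.92/1477)
  = 3.612 · √0.00265
  = 3.612 · 0.0515
  = 0.1861

Minimum detectable difference ≈ 0.19 persons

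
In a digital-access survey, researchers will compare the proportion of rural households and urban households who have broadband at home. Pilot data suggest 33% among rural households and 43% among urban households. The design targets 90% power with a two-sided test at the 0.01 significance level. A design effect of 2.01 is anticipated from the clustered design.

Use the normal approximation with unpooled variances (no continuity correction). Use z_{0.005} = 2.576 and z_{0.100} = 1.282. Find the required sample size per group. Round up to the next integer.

n = (z_{α/2} + z_β)² · [p₁(1−p₁) + p₂(1−p₂)] / (p₁ − p₂)²
  = (2.576 + 1.282)² · (0.33·0.67 + 0.43·0.57) / (-0.10)²
  = (3.858)² · (0.2211 + 0.2451) / 0.0100
  = 14.8842 · 0.4662 / 0.0100
  = 693.90
Design effect: 2.01 × 693.90 = 1394.74.
Round up → n = 1395 per group.

n = 1395 per group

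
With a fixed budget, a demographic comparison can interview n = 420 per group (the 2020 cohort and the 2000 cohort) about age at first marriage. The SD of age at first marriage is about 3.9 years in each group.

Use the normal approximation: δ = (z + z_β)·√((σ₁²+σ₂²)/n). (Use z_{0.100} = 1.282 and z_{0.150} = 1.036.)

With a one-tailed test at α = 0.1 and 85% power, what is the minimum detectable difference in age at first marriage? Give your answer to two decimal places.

δ = (z_α + z_β) · √((σ₁²+σ₂²)/n)
  = (1.282 + 1.036) · √(30.42/420)
  = 2.318 · √0.07243
  = 2.318 · 0.2691
  = 0.6238

Minimum detectable difference ≈ 0.62 years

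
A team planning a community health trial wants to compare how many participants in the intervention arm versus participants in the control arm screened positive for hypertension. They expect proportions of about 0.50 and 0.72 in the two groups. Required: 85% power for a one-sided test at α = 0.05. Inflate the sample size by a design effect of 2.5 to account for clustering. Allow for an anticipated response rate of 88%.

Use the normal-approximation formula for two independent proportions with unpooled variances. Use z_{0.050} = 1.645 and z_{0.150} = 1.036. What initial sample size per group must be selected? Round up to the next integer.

n = (z_α + z_β)² · [p₁(1−p₁) + p₂(1−p₂)] / (p₁ − p₂)²
  = (1.645 + 1.036)² · (0.50·0.50 + 0.72·0.28) / (-0.22)²
  = (2.681)² · (0.2500 + 0.2016) / 0.0484
  = 7.1878 · 0.4516 / 0.0484
  = 67.07
Design effect: 2.5 × 67.07 = 167.66.
Adjust for 88% response: 167.66 / 0.88 = 190.53.
Round up → n = 191 per group.

n = 191 per group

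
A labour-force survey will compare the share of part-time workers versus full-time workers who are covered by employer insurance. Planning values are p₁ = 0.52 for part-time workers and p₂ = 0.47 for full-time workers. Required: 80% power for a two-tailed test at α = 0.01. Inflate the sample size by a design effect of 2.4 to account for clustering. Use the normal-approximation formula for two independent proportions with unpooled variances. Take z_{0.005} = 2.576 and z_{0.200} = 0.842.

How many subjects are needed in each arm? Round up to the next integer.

n = 5594 per group

n = (z_{α/2} + z_β)² · [p₁(1−p₁) + p₂(1−p₂)] / (p₁ − p₂)²
  = (2.576 + 0.842)² · (0.52·0.48 + 0.47·0.53) / (0.05)²
  = (3.418)² · (0.2496 + 0.2491) / 0.0025
  = 11.6827 · 0.4987 / 0.0025
  = 2330.47
Design effect: 2.4 × 2330.47 = 5593.13.
Round up → n = 5594 per group.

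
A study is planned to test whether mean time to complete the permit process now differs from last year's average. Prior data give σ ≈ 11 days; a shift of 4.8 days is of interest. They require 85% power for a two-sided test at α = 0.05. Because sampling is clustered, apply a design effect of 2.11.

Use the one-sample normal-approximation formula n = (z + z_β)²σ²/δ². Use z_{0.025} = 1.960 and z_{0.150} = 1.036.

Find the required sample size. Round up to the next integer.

n = 100

n = (z_{α/2} + z_β)² · σ² / δ²
  = (1.960 + 1.036)² · 11² / 4.8²
  = 8.9760 · 121 / 23.04
  = 47.14
Design effect: 2.11 × 47.14 = 99.46.
Round up → n = 100.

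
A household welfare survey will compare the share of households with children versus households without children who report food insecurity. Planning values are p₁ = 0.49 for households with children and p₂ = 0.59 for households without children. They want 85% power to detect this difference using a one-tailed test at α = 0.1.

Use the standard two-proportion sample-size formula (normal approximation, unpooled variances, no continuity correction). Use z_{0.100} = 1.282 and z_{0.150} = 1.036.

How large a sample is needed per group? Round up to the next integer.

n = 265 per group

n = (z_α + z_β)² · [p₁(1−p₁) + p₂(1−p₂)] / (p₁ − p₂)²
  = (1.282 + 1.036)² · (0.49·0.51 + 0.59·0.41) / (-0.10)²
  = (2.318)² · (0.2499 + 0.2419) / 0.0100
  = 5.3731 · 0.4918 / 0.0100
  = 264.25
Round up → n = 265 per group.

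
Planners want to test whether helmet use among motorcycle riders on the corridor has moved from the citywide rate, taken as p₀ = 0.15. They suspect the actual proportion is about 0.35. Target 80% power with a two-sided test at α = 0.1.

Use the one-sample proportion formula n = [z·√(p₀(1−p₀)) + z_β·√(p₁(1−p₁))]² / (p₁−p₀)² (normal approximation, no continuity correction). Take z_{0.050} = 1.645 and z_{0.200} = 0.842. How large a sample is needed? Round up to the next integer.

n = [z_{α/2}·√(p₀q₀) + z_β·√(p₁q₁)]² / (p₁ − p₀)²
  = [1.645·√(0.15·0.85) + 0.842·√(0.35·0.65)]² / (0.20)²
  = [1.645·0.3571 + 0.842·0.4770]² / 0.0400
  = [0.9890]² / 0.0400
  = 24.45
Round up → n = 25.

n = 25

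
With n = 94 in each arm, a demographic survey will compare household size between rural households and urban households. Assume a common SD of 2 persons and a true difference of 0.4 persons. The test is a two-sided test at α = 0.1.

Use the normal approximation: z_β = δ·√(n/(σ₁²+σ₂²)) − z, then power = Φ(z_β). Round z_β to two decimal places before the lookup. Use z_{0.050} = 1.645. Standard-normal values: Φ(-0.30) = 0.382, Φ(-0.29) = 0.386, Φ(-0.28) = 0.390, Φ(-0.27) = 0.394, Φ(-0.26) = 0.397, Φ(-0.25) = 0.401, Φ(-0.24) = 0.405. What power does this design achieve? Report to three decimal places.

Power ≈ 0.394

z_β = δ·√(n/(σ₁²+σ₂²)) − z_{α/2}
    = 0.4 · √(94/8) − 1.645
    = 0.4 · 3.42783 − 1.645
    = 1.3711 − 1.645 = -0.2739 → -0.27
Power = Φ(-0.27) = 0.394.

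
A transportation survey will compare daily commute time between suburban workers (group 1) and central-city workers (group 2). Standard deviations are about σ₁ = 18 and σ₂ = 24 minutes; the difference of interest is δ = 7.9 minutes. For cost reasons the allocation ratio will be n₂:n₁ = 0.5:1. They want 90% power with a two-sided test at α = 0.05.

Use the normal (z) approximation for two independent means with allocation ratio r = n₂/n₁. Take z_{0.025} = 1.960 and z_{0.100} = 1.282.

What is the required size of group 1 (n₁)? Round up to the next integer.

n₁ = (z_{α/2} + z_β)² · (σ₁² + σ₂²/r) / δ²
   = (1.960 + 1.282)² · (18² + 24²/0.5) / 7.9²
   = 10.5106 · (324 + 1152) / 62.41
   = 10.5106 · 1476 / 62.41
   = 248.58
Round up → n₁ = 249; n₂ = r·n₁ = 0.5 × 249 = 125.

n₁ = 249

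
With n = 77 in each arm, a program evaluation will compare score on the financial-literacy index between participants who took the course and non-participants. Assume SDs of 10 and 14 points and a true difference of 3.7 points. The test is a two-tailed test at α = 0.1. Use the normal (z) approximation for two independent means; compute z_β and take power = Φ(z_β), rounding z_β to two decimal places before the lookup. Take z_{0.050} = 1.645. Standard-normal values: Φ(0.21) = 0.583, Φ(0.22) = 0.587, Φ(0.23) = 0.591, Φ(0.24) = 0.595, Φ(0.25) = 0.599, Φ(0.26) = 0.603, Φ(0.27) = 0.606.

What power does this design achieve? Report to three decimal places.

z_β = δ·√(n/(σ₁²+σ₂²)) − z_{α/2}
    = 3.7 · √(77/296) − 1.645
    = 3.7 · 0.51003 − 1.645
    = 1.8871 − 1.645 = 0.2421 → 0.24
Power = Φ(0.24) = 0.595.

Power ≈ 0.595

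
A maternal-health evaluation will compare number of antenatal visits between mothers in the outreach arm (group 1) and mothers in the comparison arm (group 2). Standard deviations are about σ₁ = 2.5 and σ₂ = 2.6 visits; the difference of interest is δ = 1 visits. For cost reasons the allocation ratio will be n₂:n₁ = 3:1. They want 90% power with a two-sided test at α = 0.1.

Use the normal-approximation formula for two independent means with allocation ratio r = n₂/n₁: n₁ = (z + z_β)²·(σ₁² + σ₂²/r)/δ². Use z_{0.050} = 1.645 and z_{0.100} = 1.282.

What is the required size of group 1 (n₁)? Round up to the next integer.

n₁ = (z_{α/2} + z_β)² · (σ₁² + σ₂²/r) / δ²
   = (1.645 + 1.282)² · (2.5² + 2.6²/3) / 1²
   = 8.5673 · (6.25 + 2.2533) / 1
   = 8.5673 · 8.5033 / 1
   = 72.85
Round up → n₁ = 73; n₂ = r·n₁ = 3 × 73 = 219.

n₁ = 73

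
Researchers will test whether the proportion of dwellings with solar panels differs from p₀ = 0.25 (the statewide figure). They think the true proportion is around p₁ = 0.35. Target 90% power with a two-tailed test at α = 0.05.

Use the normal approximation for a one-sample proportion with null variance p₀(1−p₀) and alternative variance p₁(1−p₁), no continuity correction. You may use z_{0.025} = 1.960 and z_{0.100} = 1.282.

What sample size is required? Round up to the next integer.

n = [z_{α/2}·√(p₀q₀) + z_β·√(p₁q₁)]² / (p₁ − p₀)²
  = [1.960·√(0.25·0.75) + 1.282·√(0.35·0.65)]² / (0.10)²
  = [1.960·0.4330 + 1.282·0.4770]² / 0.0100
  = [1.4602]² / 0.0100
  = 213.21
Round up → n = 214.

n = 214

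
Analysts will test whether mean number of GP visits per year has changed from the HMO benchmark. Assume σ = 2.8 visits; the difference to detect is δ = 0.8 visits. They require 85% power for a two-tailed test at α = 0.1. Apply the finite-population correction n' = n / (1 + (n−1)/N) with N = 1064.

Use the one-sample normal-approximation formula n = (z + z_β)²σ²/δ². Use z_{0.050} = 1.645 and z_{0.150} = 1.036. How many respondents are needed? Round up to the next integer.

n = 82

n = (z_{α/2} + z_β)² · σ² / δ²
  = (1.645 + 1.036)² · 2.8² / 0.8²
  = 7.1878 · 7.84 / 0.64
  = 88.05
Finite-population correction (N = 1064): 88.05 / (1 + (88.05 − 1)/1064) = 81.39.
Round up → n = 82.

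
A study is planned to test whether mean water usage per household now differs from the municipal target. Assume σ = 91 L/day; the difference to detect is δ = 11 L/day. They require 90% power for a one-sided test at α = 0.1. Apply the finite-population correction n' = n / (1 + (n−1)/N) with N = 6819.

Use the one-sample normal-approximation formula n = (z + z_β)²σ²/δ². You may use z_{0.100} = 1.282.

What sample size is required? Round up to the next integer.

n = 423

n = (z_α + z_β)² · σ² / δ²
  = (1.282 + 1.282)² · 91² / 11²
  = 6.5741 · 8281 / 121
  = 449.92
Finite-population correction (N = 6819): 449.92 / (1 + (449.92 − 1)/6819) = 422.13.
Round up → n = 423.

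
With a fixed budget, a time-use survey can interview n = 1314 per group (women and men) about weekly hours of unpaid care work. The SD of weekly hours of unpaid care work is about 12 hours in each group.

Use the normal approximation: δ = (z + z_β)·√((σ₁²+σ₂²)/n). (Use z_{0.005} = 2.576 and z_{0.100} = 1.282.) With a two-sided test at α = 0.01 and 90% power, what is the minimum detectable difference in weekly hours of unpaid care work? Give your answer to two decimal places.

δ = (z_{α/2} + z_β) · √((σ₁²+σ₂²)/n)
  = (2.576 + 1.282) · √(288/1314)
  = 3.858 · √0.21918
  = 3.858 · 0.4682
  = 1.8062

Minimum detectable difference ≈ 1.81 hours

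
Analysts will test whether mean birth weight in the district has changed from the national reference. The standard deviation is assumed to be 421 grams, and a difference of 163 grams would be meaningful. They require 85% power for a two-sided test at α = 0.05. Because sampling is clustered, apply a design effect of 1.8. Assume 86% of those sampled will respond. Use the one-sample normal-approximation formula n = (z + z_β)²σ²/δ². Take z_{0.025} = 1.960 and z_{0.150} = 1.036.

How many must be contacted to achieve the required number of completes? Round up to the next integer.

n = (z_{α/2} + z_β)² · σ² / δ²
  = (1.960 + 1.036)² · 421² / 163²
  = 8.9760 · 177241 / 26569
  = 59.88
Design effect: 1.8 × 59.88 = 107.78.
Adjust for 86% response: 107.78 / 0.86 = 125.33.
Round up → n = 126.

n = 126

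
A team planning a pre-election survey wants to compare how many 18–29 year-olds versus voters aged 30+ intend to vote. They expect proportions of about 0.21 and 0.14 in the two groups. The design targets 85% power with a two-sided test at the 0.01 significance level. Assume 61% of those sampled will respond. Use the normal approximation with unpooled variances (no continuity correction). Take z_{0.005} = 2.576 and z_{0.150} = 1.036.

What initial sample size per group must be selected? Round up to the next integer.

n = 1250 per group

n = (z_{α/2} + z_β)² · [p₁(1−p₁) + p₂(1−p₂)] / (p₁ − p₂)²
  = (2.576 + 1.036)² · (0.21·0.79 + 0.14·0.86) / (0.07)²
  = (3.612)² · (0.1659 + 0.1204) / 0.0049
  = 13.0465 · 0.2863 / 0.0049
  = 762.29
Adjust for 61% response: 762.29 / 0.61 = 1249.66.
Round up → n = 1250 per group.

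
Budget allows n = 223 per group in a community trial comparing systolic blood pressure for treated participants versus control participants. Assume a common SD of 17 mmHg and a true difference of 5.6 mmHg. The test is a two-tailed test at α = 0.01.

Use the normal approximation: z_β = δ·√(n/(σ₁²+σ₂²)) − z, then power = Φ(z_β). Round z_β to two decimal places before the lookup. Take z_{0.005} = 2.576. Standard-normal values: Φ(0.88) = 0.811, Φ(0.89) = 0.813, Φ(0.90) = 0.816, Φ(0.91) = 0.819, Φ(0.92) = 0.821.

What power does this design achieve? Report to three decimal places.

z_β = δ·√(n/(σ₁²+σ₂²)) − z_{α/2}
    = 5.6 · √(223/578) − 2.576
    = 5.6 · 0.62114 − 2.576
    = 3.4784 − 2.576 = 0.9024 → 0.90
Power = Φ(0.90) = 0.816.

Power ≈ 0.816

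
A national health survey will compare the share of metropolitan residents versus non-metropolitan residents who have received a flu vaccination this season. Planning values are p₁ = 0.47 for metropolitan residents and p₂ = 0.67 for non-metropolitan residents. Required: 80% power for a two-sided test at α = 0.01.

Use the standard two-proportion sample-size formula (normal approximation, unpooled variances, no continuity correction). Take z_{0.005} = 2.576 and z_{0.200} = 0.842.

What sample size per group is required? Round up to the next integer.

n = 138 per group

n = (z_{α/2} + z_β)² · [p₁(1−p₁) + p₂(1−p₂)] / (p₁ − p₂)²
  = (2.576 + 0.842)² · (0.47·0.53 + 0.67·0.33) / (-0.20)²
  = (3.418)² · (0.2491 + 0.2211) / 0.0400
  = 11.6827 · 0.4702 / 0.0400
  = 137.33
Round up → n = 138 per group.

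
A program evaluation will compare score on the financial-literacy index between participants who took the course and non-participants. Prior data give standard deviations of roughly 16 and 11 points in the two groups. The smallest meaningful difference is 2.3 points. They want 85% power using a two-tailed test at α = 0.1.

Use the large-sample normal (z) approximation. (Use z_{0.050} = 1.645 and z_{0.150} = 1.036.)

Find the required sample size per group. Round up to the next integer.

n = 513 per group

n = (z_{α/2} + z_β)² · (σ₁² + σ₂²) / δ²
  = (1.645 + 1.036)² · (16² + 11² = 377) / 2.3²
  = 7.1878 · 377 / 5.29
  = 512.25
Round up → n = 513 per group.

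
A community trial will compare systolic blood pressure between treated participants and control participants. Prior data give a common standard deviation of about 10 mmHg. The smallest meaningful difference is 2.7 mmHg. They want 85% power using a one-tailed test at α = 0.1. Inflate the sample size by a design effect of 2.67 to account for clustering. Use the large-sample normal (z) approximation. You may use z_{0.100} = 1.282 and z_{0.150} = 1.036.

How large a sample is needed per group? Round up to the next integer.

n = (z_α + z_β)² · (σ₁² + σ₂²) / δ²
  = (1.282 + 1.036)² · (2·10² = 200) / 2.7²
  = 5.3731 · 200 / 7.29
  = 147.41
Design effect: 2.67 × 147.41 = 393.59.
Round up → n = 394 per group.

n = 394 per group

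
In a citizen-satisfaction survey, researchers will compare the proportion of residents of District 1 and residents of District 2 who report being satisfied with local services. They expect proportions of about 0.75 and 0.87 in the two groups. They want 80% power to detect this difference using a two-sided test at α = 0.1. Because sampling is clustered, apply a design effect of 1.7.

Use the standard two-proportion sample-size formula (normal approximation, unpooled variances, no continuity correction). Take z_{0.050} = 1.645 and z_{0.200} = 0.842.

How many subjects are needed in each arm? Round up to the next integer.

n = (z_{α/2} + z_β)² · [p₁(1−p₁) + p₂(1−p₂)] / (p₁ − p₂)²
  = (1.645 + 0.842)² · (0.75·0.25 + 0.87·0.13) / (-0.12)²
  = (2.487)² · (0.1875 + 0.1131) / 0.0144
  = 6.1852 · 0.3006 / 0.0144
  = 129.12
Design effect: 1.7 × 129.12 = 219.50.
Round up → n = 220 per group.

n = 220 per group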